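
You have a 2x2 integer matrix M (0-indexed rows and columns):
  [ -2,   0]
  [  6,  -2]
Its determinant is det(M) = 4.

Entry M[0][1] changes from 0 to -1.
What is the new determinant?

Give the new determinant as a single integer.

Answer: 10

Derivation:
det is linear in row 0: changing M[0][1] by delta changes det by delta * cofactor(0,1).
Cofactor C_01 = (-1)^(0+1) * minor(0,1) = -6
Entry delta = -1 - 0 = -1
Det delta = -1 * -6 = 6
New det = 4 + 6 = 10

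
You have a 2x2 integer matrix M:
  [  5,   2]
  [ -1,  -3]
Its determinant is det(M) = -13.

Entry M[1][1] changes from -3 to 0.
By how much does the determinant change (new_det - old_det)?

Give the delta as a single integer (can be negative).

Answer: 15

Derivation:
Cofactor C_11 = 5
Entry delta = 0 - -3 = 3
Det delta = entry_delta * cofactor = 3 * 5 = 15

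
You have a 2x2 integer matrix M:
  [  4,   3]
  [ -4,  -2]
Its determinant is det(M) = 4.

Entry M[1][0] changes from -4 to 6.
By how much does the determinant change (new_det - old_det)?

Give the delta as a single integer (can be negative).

Answer: -30

Derivation:
Cofactor C_10 = -3
Entry delta = 6 - -4 = 10
Det delta = entry_delta * cofactor = 10 * -3 = -30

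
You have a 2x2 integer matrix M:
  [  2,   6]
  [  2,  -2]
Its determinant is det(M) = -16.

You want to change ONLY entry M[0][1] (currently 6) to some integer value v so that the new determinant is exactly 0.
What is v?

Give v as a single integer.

det is linear in entry M[0][1]: det = old_det + (v - 6) * C_01
Cofactor C_01 = -2
Want det = 0: -16 + (v - 6) * -2 = 0
  (v - 6) = 16 / -2 = -8
  v = 6 + (-8) = -2

Answer: -2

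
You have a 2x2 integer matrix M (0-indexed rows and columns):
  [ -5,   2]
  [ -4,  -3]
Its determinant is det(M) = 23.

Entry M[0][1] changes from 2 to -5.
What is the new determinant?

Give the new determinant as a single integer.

Answer: -5

Derivation:
det is linear in row 0: changing M[0][1] by delta changes det by delta * cofactor(0,1).
Cofactor C_01 = (-1)^(0+1) * minor(0,1) = 4
Entry delta = -5 - 2 = -7
Det delta = -7 * 4 = -28
New det = 23 + -28 = -5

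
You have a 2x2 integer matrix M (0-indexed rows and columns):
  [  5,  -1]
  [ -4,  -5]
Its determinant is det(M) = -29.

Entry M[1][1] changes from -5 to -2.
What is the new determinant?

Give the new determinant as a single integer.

det is linear in row 1: changing M[1][1] by delta changes det by delta * cofactor(1,1).
Cofactor C_11 = (-1)^(1+1) * minor(1,1) = 5
Entry delta = -2 - -5 = 3
Det delta = 3 * 5 = 15
New det = -29 + 15 = -14

Answer: -14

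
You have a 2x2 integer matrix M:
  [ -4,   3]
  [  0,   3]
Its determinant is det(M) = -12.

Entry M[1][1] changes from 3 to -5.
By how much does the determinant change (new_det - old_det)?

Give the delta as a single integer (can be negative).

Answer: 32

Derivation:
Cofactor C_11 = -4
Entry delta = -5 - 3 = -8
Det delta = entry_delta * cofactor = -8 * -4 = 32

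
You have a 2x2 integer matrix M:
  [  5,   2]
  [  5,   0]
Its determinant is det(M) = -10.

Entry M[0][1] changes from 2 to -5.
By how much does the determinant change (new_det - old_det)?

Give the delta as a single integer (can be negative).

Cofactor C_01 = -5
Entry delta = -5 - 2 = -7
Det delta = entry_delta * cofactor = -7 * -5 = 35

Answer: 35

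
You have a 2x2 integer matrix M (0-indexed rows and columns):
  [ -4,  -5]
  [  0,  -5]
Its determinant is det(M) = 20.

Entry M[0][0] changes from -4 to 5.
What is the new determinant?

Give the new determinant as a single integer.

Answer: -25

Derivation:
det is linear in row 0: changing M[0][0] by delta changes det by delta * cofactor(0,0).
Cofactor C_00 = (-1)^(0+0) * minor(0,0) = -5
Entry delta = 5 - -4 = 9
Det delta = 9 * -5 = -45
New det = 20 + -45 = -25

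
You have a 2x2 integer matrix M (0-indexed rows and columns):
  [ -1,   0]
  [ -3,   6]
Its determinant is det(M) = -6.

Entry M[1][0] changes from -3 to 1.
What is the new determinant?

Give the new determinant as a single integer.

det is linear in row 1: changing M[1][0] by delta changes det by delta * cofactor(1,0).
Cofactor C_10 = (-1)^(1+0) * minor(1,0) = 0
Entry delta = 1 - -3 = 4
Det delta = 4 * 0 = 0
New det = -6 + 0 = -6

Answer: -6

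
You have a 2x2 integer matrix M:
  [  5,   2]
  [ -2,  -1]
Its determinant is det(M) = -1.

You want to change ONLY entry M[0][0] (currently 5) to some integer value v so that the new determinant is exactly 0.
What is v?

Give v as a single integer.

Answer: 4

Derivation:
det is linear in entry M[0][0]: det = old_det + (v - 5) * C_00
Cofactor C_00 = -1
Want det = 0: -1 + (v - 5) * -1 = 0
  (v - 5) = 1 / -1 = -1
  v = 5 + (-1) = 4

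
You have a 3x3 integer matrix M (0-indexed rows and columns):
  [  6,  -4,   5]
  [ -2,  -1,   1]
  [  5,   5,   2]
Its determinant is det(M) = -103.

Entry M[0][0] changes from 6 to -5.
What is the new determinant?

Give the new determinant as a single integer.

Answer: -26

Derivation:
det is linear in row 0: changing M[0][0] by delta changes det by delta * cofactor(0,0).
Cofactor C_00 = (-1)^(0+0) * minor(0,0) = -7
Entry delta = -5 - 6 = -11
Det delta = -11 * -7 = 77
New det = -103 + 77 = -26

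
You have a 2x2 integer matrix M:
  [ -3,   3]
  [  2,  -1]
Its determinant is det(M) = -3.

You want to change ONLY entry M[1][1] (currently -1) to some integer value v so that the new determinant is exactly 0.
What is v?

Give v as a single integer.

Answer: -2

Derivation:
det is linear in entry M[1][1]: det = old_det + (v - -1) * C_11
Cofactor C_11 = -3
Want det = 0: -3 + (v - -1) * -3 = 0
  (v - -1) = 3 / -3 = -1
  v = -1 + (-1) = -2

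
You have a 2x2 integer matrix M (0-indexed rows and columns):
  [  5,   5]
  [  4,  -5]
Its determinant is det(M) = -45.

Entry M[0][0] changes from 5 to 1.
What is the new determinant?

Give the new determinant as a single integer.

det is linear in row 0: changing M[0][0] by delta changes det by delta * cofactor(0,0).
Cofactor C_00 = (-1)^(0+0) * minor(0,0) = -5
Entry delta = 1 - 5 = -4
Det delta = -4 * -5 = 20
New det = -45 + 20 = -25

Answer: -25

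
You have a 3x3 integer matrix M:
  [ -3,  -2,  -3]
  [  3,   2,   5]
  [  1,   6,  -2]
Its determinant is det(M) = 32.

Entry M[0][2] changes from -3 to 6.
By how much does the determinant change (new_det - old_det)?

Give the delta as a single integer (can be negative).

Cofactor C_02 = 16
Entry delta = 6 - -3 = 9
Det delta = entry_delta * cofactor = 9 * 16 = 144

Answer: 144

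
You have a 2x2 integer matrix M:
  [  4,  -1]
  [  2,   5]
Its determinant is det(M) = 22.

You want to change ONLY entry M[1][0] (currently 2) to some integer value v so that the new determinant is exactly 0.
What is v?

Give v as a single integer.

Answer: -20

Derivation:
det is linear in entry M[1][0]: det = old_det + (v - 2) * C_10
Cofactor C_10 = 1
Want det = 0: 22 + (v - 2) * 1 = 0
  (v - 2) = -22 / 1 = -22
  v = 2 + (-22) = -20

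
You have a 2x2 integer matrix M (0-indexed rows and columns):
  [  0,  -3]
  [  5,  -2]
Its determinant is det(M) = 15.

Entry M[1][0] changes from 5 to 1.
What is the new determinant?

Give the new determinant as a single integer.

det is linear in row 1: changing M[1][0] by delta changes det by delta * cofactor(1,0).
Cofactor C_10 = (-1)^(1+0) * minor(1,0) = 3
Entry delta = 1 - 5 = -4
Det delta = -4 * 3 = -12
New det = 15 + -12 = 3

Answer: 3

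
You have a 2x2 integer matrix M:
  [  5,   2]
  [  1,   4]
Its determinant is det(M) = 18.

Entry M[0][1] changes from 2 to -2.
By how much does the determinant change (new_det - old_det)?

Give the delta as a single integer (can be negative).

Answer: 4

Derivation:
Cofactor C_01 = -1
Entry delta = -2 - 2 = -4
Det delta = entry_delta * cofactor = -4 * -1 = 4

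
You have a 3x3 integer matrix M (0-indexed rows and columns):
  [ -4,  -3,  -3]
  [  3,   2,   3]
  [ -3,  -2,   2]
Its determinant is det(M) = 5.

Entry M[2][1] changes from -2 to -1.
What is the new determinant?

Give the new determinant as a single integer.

det is linear in row 2: changing M[2][1] by delta changes det by delta * cofactor(2,1).
Cofactor C_21 = (-1)^(2+1) * minor(2,1) = 3
Entry delta = -1 - -2 = 1
Det delta = 1 * 3 = 3
New det = 5 + 3 = 8

Answer: 8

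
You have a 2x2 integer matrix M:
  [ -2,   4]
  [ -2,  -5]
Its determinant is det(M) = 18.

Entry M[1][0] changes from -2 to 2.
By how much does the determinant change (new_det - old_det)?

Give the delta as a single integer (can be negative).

Answer: -16

Derivation:
Cofactor C_10 = -4
Entry delta = 2 - -2 = 4
Det delta = entry_delta * cofactor = 4 * -4 = -16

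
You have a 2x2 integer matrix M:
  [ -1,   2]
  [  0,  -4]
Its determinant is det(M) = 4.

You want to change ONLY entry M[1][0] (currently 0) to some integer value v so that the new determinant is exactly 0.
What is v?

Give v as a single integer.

det is linear in entry M[1][0]: det = old_det + (v - 0) * C_10
Cofactor C_10 = -2
Want det = 0: 4 + (v - 0) * -2 = 0
  (v - 0) = -4 / -2 = 2
  v = 0 + (2) = 2

Answer: 2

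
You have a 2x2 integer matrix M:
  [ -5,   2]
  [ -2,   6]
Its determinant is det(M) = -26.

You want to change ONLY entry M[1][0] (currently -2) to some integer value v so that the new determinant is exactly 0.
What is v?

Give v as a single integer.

Answer: -15

Derivation:
det is linear in entry M[1][0]: det = old_det + (v - -2) * C_10
Cofactor C_10 = -2
Want det = 0: -26 + (v - -2) * -2 = 0
  (v - -2) = 26 / -2 = -13
  v = -2 + (-13) = -15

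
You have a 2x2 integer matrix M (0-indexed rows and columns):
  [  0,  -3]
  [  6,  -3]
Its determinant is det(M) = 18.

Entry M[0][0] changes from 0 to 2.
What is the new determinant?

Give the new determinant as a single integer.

Answer: 12

Derivation:
det is linear in row 0: changing M[0][0] by delta changes det by delta * cofactor(0,0).
Cofactor C_00 = (-1)^(0+0) * minor(0,0) = -3
Entry delta = 2 - 0 = 2
Det delta = 2 * -3 = -6
New det = 18 + -6 = 12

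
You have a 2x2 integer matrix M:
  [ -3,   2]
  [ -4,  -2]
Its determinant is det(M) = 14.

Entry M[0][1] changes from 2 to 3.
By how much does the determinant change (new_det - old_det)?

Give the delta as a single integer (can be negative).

Answer: 4

Derivation:
Cofactor C_01 = 4
Entry delta = 3 - 2 = 1
Det delta = entry_delta * cofactor = 1 * 4 = 4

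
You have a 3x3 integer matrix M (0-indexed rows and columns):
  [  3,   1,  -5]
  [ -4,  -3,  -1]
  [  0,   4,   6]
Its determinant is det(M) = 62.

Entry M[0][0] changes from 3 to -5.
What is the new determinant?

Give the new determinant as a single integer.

det is linear in row 0: changing M[0][0] by delta changes det by delta * cofactor(0,0).
Cofactor C_00 = (-1)^(0+0) * minor(0,0) = -14
Entry delta = -5 - 3 = -8
Det delta = -8 * -14 = 112
New det = 62 + 112 = 174

Answer: 174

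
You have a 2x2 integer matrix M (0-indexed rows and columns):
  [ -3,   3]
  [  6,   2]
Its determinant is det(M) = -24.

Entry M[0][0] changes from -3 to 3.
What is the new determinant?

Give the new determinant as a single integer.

det is linear in row 0: changing M[0][0] by delta changes det by delta * cofactor(0,0).
Cofactor C_00 = (-1)^(0+0) * minor(0,0) = 2
Entry delta = 3 - -3 = 6
Det delta = 6 * 2 = 12
New det = -24 + 12 = -12

Answer: -12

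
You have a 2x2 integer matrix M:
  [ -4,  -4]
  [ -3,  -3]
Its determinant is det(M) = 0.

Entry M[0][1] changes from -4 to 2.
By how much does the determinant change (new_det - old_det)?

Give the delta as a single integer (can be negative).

Answer: 18

Derivation:
Cofactor C_01 = 3
Entry delta = 2 - -4 = 6
Det delta = entry_delta * cofactor = 6 * 3 = 18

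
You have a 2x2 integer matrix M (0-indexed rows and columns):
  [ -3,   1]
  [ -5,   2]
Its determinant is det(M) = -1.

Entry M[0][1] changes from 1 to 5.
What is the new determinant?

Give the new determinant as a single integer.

Answer: 19

Derivation:
det is linear in row 0: changing M[0][1] by delta changes det by delta * cofactor(0,1).
Cofactor C_01 = (-1)^(0+1) * minor(0,1) = 5
Entry delta = 5 - 1 = 4
Det delta = 4 * 5 = 20
New det = -1 + 20 = 19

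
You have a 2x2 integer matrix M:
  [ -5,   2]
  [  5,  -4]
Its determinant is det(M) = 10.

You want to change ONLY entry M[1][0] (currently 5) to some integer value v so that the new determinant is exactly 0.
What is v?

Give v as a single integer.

Answer: 10

Derivation:
det is linear in entry M[1][0]: det = old_det + (v - 5) * C_10
Cofactor C_10 = -2
Want det = 0: 10 + (v - 5) * -2 = 0
  (v - 5) = -10 / -2 = 5
  v = 5 + (5) = 10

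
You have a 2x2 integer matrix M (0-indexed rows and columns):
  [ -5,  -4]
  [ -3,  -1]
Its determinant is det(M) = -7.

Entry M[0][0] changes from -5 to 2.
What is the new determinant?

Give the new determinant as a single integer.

Answer: -14

Derivation:
det is linear in row 0: changing M[0][0] by delta changes det by delta * cofactor(0,0).
Cofactor C_00 = (-1)^(0+0) * minor(0,0) = -1
Entry delta = 2 - -5 = 7
Det delta = 7 * -1 = -7
New det = -7 + -7 = -14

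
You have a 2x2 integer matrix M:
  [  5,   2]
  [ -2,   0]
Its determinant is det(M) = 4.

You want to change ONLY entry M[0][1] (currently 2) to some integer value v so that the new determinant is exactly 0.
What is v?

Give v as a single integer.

det is linear in entry M[0][1]: det = old_det + (v - 2) * C_01
Cofactor C_01 = 2
Want det = 0: 4 + (v - 2) * 2 = 0
  (v - 2) = -4 / 2 = -2
  v = 2 + (-2) = 0

Answer: 0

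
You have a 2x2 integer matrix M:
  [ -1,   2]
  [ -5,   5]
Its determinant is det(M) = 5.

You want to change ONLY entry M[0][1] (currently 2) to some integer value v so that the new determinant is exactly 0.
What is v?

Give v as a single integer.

det is linear in entry M[0][1]: det = old_det + (v - 2) * C_01
Cofactor C_01 = 5
Want det = 0: 5 + (v - 2) * 5 = 0
  (v - 2) = -5 / 5 = -1
  v = 2 + (-1) = 1

Answer: 1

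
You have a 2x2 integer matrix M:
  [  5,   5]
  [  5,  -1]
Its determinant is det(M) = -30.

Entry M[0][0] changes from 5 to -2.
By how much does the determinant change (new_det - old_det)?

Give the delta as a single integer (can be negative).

Cofactor C_00 = -1
Entry delta = -2 - 5 = -7
Det delta = entry_delta * cofactor = -7 * -1 = 7

Answer: 7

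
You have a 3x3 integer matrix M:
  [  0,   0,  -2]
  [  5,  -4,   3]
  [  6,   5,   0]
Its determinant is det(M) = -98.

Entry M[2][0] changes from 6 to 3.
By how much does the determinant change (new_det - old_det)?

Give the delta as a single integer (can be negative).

Cofactor C_20 = -8
Entry delta = 3 - 6 = -3
Det delta = entry_delta * cofactor = -3 * -8 = 24

Answer: 24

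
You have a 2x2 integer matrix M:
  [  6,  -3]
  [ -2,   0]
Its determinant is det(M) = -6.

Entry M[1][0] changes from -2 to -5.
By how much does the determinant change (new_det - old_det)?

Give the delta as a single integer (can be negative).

Cofactor C_10 = 3
Entry delta = -5 - -2 = -3
Det delta = entry_delta * cofactor = -3 * 3 = -9

Answer: -9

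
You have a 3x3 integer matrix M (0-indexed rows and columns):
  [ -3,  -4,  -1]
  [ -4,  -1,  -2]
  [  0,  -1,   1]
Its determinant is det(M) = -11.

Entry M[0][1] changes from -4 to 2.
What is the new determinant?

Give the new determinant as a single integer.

det is linear in row 0: changing M[0][1] by delta changes det by delta * cofactor(0,1).
Cofactor C_01 = (-1)^(0+1) * minor(0,1) = 4
Entry delta = 2 - -4 = 6
Det delta = 6 * 4 = 24
New det = -11 + 24 = 13

Answer: 13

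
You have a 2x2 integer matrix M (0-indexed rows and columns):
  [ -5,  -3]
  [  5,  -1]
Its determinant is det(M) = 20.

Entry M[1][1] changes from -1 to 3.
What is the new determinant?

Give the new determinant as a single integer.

det is linear in row 1: changing M[1][1] by delta changes det by delta * cofactor(1,1).
Cofactor C_11 = (-1)^(1+1) * minor(1,1) = -5
Entry delta = 3 - -1 = 4
Det delta = 4 * -5 = -20
New det = 20 + -20 = 0

Answer: 0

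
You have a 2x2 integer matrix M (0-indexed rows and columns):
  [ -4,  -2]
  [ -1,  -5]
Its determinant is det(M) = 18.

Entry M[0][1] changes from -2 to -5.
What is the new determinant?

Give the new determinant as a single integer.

det is linear in row 0: changing M[0][1] by delta changes det by delta * cofactor(0,1).
Cofactor C_01 = (-1)^(0+1) * minor(0,1) = 1
Entry delta = -5 - -2 = -3
Det delta = -3 * 1 = -3
New det = 18 + -3 = 15

Answer: 15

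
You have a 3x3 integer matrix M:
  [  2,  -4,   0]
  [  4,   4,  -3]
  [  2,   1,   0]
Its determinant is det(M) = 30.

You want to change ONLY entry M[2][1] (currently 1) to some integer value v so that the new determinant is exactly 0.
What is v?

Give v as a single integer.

det is linear in entry M[2][1]: det = old_det + (v - 1) * C_21
Cofactor C_21 = 6
Want det = 0: 30 + (v - 1) * 6 = 0
  (v - 1) = -30 / 6 = -5
  v = 1 + (-5) = -4

Answer: -4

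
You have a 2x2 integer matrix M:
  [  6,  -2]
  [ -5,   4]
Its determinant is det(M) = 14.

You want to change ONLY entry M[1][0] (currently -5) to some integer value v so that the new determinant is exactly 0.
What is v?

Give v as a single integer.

Answer: -12

Derivation:
det is linear in entry M[1][0]: det = old_det + (v - -5) * C_10
Cofactor C_10 = 2
Want det = 0: 14 + (v - -5) * 2 = 0
  (v - -5) = -14 / 2 = -7
  v = -5 + (-7) = -12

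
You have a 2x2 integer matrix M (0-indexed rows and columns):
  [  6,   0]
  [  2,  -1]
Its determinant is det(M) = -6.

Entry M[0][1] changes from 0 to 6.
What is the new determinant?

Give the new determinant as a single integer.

det is linear in row 0: changing M[0][1] by delta changes det by delta * cofactor(0,1).
Cofactor C_01 = (-1)^(0+1) * minor(0,1) = -2
Entry delta = 6 - 0 = 6
Det delta = 6 * -2 = -12
New det = -6 + -12 = -18

Answer: -18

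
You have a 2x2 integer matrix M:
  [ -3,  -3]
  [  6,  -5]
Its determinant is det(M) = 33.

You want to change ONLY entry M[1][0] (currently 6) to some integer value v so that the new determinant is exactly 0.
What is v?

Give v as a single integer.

Answer: -5

Derivation:
det is linear in entry M[1][0]: det = old_det + (v - 6) * C_10
Cofactor C_10 = 3
Want det = 0: 33 + (v - 6) * 3 = 0
  (v - 6) = -33 / 3 = -11
  v = 6 + (-11) = -5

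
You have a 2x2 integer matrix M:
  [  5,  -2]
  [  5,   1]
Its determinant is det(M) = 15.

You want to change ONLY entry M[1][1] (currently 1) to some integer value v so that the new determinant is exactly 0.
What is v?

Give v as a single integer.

det is linear in entry M[1][1]: det = old_det + (v - 1) * C_11
Cofactor C_11 = 5
Want det = 0: 15 + (v - 1) * 5 = 0
  (v - 1) = -15 / 5 = -3
  v = 1 + (-3) = -2

Answer: -2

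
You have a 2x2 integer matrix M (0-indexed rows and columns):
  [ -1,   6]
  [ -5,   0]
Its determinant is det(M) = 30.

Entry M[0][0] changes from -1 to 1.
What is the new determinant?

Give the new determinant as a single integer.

Answer: 30

Derivation:
det is linear in row 0: changing M[0][0] by delta changes det by delta * cofactor(0,0).
Cofactor C_00 = (-1)^(0+0) * minor(0,0) = 0
Entry delta = 1 - -1 = 2
Det delta = 2 * 0 = 0
New det = 30 + 0 = 30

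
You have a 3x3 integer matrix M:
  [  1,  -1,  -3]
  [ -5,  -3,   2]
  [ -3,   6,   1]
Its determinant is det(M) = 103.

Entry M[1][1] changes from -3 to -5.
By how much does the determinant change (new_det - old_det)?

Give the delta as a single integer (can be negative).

Answer: 16

Derivation:
Cofactor C_11 = -8
Entry delta = -5 - -3 = -2
Det delta = entry_delta * cofactor = -2 * -8 = 16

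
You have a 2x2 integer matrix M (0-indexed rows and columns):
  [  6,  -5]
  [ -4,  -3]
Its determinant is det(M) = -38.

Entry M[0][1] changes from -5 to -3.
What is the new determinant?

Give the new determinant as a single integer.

det is linear in row 0: changing M[0][1] by delta changes det by delta * cofactor(0,1).
Cofactor C_01 = (-1)^(0+1) * minor(0,1) = 4
Entry delta = -3 - -5 = 2
Det delta = 2 * 4 = 8
New det = -38 + 8 = -30

Answer: -30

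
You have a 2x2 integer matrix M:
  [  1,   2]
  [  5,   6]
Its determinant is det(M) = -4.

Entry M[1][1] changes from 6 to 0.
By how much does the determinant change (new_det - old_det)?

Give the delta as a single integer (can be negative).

Answer: -6

Derivation:
Cofactor C_11 = 1
Entry delta = 0 - 6 = -6
Det delta = entry_delta * cofactor = -6 * 1 = -6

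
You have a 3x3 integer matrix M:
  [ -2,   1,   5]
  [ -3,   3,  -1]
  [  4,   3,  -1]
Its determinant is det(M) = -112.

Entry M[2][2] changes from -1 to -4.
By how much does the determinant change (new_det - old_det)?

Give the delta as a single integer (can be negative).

Cofactor C_22 = -3
Entry delta = -4 - -1 = -3
Det delta = entry_delta * cofactor = -3 * -3 = 9

Answer: 9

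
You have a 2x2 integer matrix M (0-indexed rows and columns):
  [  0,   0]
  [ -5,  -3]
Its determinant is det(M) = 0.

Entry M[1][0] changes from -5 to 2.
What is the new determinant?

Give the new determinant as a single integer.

Answer: 0

Derivation:
det is linear in row 1: changing M[1][0] by delta changes det by delta * cofactor(1,0).
Cofactor C_10 = (-1)^(1+0) * minor(1,0) = 0
Entry delta = 2 - -5 = 7
Det delta = 7 * 0 = 0
New det = 0 + 0 = 0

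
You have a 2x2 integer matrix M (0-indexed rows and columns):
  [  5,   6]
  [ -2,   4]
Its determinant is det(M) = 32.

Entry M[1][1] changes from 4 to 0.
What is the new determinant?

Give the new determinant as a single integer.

Answer: 12

Derivation:
det is linear in row 1: changing M[1][1] by delta changes det by delta * cofactor(1,1).
Cofactor C_11 = (-1)^(1+1) * minor(1,1) = 5
Entry delta = 0 - 4 = -4
Det delta = -4 * 5 = -20
New det = 32 + -20 = 12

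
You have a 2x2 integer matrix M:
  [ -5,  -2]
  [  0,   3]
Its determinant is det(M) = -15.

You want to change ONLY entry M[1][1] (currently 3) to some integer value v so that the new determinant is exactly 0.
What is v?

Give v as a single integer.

det is linear in entry M[1][1]: det = old_det + (v - 3) * C_11
Cofactor C_11 = -5
Want det = 0: -15 + (v - 3) * -5 = 0
  (v - 3) = 15 / -5 = -3
  v = 3 + (-3) = 0

Answer: 0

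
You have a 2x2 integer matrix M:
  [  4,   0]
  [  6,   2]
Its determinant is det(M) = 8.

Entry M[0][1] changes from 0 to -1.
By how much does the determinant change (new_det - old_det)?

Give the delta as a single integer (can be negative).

Cofactor C_01 = -6
Entry delta = -1 - 0 = -1
Det delta = entry_delta * cofactor = -1 * -6 = 6

Answer: 6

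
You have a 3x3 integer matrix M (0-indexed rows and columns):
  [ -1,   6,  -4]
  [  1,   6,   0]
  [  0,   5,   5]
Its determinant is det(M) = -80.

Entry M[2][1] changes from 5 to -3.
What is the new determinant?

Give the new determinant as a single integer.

det is linear in row 2: changing M[2][1] by delta changes det by delta * cofactor(2,1).
Cofactor C_21 = (-1)^(2+1) * minor(2,1) = -4
Entry delta = -3 - 5 = -8
Det delta = -8 * -4 = 32
New det = -80 + 32 = -48

Answer: -48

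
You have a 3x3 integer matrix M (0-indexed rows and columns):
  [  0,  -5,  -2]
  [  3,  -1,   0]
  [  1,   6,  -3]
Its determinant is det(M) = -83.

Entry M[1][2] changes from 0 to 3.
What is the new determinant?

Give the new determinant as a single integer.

Answer: -98

Derivation:
det is linear in row 1: changing M[1][2] by delta changes det by delta * cofactor(1,2).
Cofactor C_12 = (-1)^(1+2) * minor(1,2) = -5
Entry delta = 3 - 0 = 3
Det delta = 3 * -5 = -15
New det = -83 + -15 = -98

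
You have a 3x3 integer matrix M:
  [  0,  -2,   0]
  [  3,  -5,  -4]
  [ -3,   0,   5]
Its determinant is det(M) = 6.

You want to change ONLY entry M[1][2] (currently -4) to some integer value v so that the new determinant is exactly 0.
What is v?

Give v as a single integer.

det is linear in entry M[1][2]: det = old_det + (v - -4) * C_12
Cofactor C_12 = 6
Want det = 0: 6 + (v - -4) * 6 = 0
  (v - -4) = -6 / 6 = -1
  v = -4 + (-1) = -5

Answer: -5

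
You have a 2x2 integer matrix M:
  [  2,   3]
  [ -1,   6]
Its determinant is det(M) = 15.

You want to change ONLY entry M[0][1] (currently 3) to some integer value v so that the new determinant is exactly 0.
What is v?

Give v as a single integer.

det is linear in entry M[0][1]: det = old_det + (v - 3) * C_01
Cofactor C_01 = 1
Want det = 0: 15 + (v - 3) * 1 = 0
  (v - 3) = -15 / 1 = -15
  v = 3 + (-15) = -12

Answer: -12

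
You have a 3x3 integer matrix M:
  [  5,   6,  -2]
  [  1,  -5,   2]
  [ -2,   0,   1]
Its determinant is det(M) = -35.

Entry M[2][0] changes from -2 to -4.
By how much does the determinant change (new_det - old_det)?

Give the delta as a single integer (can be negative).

Cofactor C_20 = 2
Entry delta = -4 - -2 = -2
Det delta = entry_delta * cofactor = -2 * 2 = -4

Answer: -4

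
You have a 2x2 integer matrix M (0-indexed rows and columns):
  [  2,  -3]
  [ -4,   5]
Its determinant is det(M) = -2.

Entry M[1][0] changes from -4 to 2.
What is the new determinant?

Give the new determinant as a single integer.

Answer: 16

Derivation:
det is linear in row 1: changing M[1][0] by delta changes det by delta * cofactor(1,0).
Cofactor C_10 = (-1)^(1+0) * minor(1,0) = 3
Entry delta = 2 - -4 = 6
Det delta = 6 * 3 = 18
New det = -2 + 18 = 16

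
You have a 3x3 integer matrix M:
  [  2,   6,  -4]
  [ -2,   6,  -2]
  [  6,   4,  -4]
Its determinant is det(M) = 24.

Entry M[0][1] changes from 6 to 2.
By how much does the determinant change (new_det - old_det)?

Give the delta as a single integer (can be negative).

Answer: 80

Derivation:
Cofactor C_01 = -20
Entry delta = 2 - 6 = -4
Det delta = entry_delta * cofactor = -4 * -20 = 80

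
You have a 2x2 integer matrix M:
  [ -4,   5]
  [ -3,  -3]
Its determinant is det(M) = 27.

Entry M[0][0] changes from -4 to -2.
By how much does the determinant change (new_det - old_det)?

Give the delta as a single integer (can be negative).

Cofactor C_00 = -3
Entry delta = -2 - -4 = 2
Det delta = entry_delta * cofactor = 2 * -3 = -6

Answer: -6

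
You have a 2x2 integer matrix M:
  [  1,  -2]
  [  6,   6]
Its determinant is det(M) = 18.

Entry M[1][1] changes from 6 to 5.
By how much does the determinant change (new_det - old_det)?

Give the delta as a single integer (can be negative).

Answer: -1

Derivation:
Cofactor C_11 = 1
Entry delta = 5 - 6 = -1
Det delta = entry_delta * cofactor = -1 * 1 = -1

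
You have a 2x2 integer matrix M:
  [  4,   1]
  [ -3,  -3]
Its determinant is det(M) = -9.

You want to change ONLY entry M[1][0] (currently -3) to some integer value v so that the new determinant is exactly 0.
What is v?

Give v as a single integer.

det is linear in entry M[1][0]: det = old_det + (v - -3) * C_10
Cofactor C_10 = -1
Want det = 0: -9 + (v - -3) * -1 = 0
  (v - -3) = 9 / -1 = -9
  v = -3 + (-9) = -12

Answer: -12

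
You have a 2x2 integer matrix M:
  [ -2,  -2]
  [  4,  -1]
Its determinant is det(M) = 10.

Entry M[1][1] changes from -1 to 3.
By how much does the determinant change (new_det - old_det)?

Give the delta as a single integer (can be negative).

Cofactor C_11 = -2
Entry delta = 3 - -1 = 4
Det delta = entry_delta * cofactor = 4 * -2 = -8

Answer: -8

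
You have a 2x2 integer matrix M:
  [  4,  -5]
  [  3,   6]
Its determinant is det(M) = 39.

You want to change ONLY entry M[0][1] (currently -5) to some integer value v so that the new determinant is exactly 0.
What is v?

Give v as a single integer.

Answer: 8

Derivation:
det is linear in entry M[0][1]: det = old_det + (v - -5) * C_01
Cofactor C_01 = -3
Want det = 0: 39 + (v - -5) * -3 = 0
  (v - -5) = -39 / -3 = 13
  v = -5 + (13) = 8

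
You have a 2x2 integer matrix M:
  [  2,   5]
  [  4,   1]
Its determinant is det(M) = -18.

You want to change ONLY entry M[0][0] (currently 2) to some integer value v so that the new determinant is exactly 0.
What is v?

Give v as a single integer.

Answer: 20

Derivation:
det is linear in entry M[0][0]: det = old_det + (v - 2) * C_00
Cofactor C_00 = 1
Want det = 0: -18 + (v - 2) * 1 = 0
  (v - 2) = 18 / 1 = 18
  v = 2 + (18) = 20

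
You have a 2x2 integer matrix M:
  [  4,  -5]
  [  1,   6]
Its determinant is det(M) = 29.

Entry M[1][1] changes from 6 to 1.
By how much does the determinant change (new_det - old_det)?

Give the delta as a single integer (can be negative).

Answer: -20

Derivation:
Cofactor C_11 = 4
Entry delta = 1 - 6 = -5
Det delta = entry_delta * cofactor = -5 * 4 = -20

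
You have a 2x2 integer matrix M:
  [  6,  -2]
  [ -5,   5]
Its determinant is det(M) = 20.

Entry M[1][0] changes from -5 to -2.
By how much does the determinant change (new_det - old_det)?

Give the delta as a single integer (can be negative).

Cofactor C_10 = 2
Entry delta = -2 - -5 = 3
Det delta = entry_delta * cofactor = 3 * 2 = 6

Answer: 6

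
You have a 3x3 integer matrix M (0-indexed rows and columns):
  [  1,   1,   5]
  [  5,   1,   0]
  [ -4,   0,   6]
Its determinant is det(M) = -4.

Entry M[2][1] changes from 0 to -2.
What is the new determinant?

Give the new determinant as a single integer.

Answer: -54

Derivation:
det is linear in row 2: changing M[2][1] by delta changes det by delta * cofactor(2,1).
Cofactor C_21 = (-1)^(2+1) * minor(2,1) = 25
Entry delta = -2 - 0 = -2
Det delta = -2 * 25 = -50
New det = -4 + -50 = -54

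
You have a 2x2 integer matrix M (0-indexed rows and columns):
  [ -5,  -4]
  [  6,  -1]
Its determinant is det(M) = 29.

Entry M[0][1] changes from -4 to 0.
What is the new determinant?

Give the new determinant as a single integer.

Answer: 5

Derivation:
det is linear in row 0: changing M[0][1] by delta changes det by delta * cofactor(0,1).
Cofactor C_01 = (-1)^(0+1) * minor(0,1) = -6
Entry delta = 0 - -4 = 4
Det delta = 4 * -6 = -24
New det = 29 + -24 = 5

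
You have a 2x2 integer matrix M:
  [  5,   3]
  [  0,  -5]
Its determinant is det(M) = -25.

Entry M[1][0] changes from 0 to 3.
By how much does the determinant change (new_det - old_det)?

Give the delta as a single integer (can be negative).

Cofactor C_10 = -3
Entry delta = 3 - 0 = 3
Det delta = entry_delta * cofactor = 3 * -3 = -9

Answer: -9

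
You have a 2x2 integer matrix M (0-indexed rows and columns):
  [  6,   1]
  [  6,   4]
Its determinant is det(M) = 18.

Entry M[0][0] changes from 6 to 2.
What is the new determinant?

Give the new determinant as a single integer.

Answer: 2

Derivation:
det is linear in row 0: changing M[0][0] by delta changes det by delta * cofactor(0,0).
Cofactor C_00 = (-1)^(0+0) * minor(0,0) = 4
Entry delta = 2 - 6 = -4
Det delta = -4 * 4 = -16
New det = 18 + -16 = 2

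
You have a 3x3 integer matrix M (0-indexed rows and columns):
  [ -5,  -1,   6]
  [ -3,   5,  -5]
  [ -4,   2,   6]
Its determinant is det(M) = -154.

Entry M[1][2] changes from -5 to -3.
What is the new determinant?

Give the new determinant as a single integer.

det is linear in row 1: changing M[1][2] by delta changes det by delta * cofactor(1,2).
Cofactor C_12 = (-1)^(1+2) * minor(1,2) = 14
Entry delta = -3 - -5 = 2
Det delta = 2 * 14 = 28
New det = -154 + 28 = -126

Answer: -126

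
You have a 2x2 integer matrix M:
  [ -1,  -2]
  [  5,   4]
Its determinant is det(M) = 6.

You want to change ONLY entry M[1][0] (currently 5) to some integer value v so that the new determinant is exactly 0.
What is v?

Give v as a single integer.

Answer: 2

Derivation:
det is linear in entry M[1][0]: det = old_det + (v - 5) * C_10
Cofactor C_10 = 2
Want det = 0: 6 + (v - 5) * 2 = 0
  (v - 5) = -6 / 2 = -3
  v = 5 + (-3) = 2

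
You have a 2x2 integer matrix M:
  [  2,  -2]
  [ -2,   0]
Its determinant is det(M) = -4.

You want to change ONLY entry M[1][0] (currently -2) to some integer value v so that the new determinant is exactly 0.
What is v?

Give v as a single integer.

det is linear in entry M[1][0]: det = old_det + (v - -2) * C_10
Cofactor C_10 = 2
Want det = 0: -4 + (v - -2) * 2 = 0
  (v - -2) = 4 / 2 = 2
  v = -2 + (2) = 0

Answer: 0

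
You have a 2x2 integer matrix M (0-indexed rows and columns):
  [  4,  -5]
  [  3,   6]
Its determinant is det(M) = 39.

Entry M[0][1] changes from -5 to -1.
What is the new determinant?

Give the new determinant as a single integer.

det is linear in row 0: changing M[0][1] by delta changes det by delta * cofactor(0,1).
Cofactor C_01 = (-1)^(0+1) * minor(0,1) = -3
Entry delta = -1 - -5 = 4
Det delta = 4 * -3 = -12
New det = 39 + -12 = 27

Answer: 27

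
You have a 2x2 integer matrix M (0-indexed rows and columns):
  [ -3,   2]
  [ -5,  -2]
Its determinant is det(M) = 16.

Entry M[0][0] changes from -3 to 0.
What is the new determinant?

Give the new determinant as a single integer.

Answer: 10

Derivation:
det is linear in row 0: changing M[0][0] by delta changes det by delta * cofactor(0,0).
Cofactor C_00 = (-1)^(0+0) * minor(0,0) = -2
Entry delta = 0 - -3 = 3
Det delta = 3 * -2 = -6
New det = 16 + -6 = 10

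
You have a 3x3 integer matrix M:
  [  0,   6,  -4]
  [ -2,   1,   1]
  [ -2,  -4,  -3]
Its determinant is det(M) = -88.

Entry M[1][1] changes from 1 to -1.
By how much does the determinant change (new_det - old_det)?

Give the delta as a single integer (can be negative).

Cofactor C_11 = -8
Entry delta = -1 - 1 = -2
Det delta = entry_delta * cofactor = -2 * -8 = 16

Answer: 16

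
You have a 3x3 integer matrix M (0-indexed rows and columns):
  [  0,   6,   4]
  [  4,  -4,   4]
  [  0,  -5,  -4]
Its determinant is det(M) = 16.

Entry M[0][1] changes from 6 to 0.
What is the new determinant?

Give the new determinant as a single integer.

Answer: -80

Derivation:
det is linear in row 0: changing M[0][1] by delta changes det by delta * cofactor(0,1).
Cofactor C_01 = (-1)^(0+1) * minor(0,1) = 16
Entry delta = 0 - 6 = -6
Det delta = -6 * 16 = -96
New det = 16 + -96 = -80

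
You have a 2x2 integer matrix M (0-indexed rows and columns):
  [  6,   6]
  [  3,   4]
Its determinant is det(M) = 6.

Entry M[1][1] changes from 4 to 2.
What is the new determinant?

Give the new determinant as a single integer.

det is linear in row 1: changing M[1][1] by delta changes det by delta * cofactor(1,1).
Cofactor C_11 = (-1)^(1+1) * minor(1,1) = 6
Entry delta = 2 - 4 = -2
Det delta = -2 * 6 = -12
New det = 6 + -12 = -6

Answer: -6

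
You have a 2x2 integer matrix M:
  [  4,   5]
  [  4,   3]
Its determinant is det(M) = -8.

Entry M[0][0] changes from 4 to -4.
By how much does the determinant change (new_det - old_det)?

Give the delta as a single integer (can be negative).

Cofactor C_00 = 3
Entry delta = -4 - 4 = -8
Det delta = entry_delta * cofactor = -8 * 3 = -24

Answer: -24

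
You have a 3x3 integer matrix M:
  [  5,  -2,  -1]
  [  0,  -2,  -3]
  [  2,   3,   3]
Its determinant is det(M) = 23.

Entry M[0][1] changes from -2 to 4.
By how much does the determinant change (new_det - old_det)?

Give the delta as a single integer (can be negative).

Cofactor C_01 = -6
Entry delta = 4 - -2 = 6
Det delta = entry_delta * cofactor = 6 * -6 = -36

Answer: -36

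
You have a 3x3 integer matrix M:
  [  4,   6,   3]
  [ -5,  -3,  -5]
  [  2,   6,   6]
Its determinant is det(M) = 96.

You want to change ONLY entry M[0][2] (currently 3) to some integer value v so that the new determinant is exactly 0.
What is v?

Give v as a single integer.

Answer: 7

Derivation:
det is linear in entry M[0][2]: det = old_det + (v - 3) * C_02
Cofactor C_02 = -24
Want det = 0: 96 + (v - 3) * -24 = 0
  (v - 3) = -96 / -24 = 4
  v = 3 + (4) = 7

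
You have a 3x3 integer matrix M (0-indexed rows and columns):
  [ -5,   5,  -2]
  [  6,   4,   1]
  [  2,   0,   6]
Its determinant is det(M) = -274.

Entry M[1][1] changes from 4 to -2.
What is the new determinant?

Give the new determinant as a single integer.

Answer: -118

Derivation:
det is linear in row 1: changing M[1][1] by delta changes det by delta * cofactor(1,1).
Cofactor C_11 = (-1)^(1+1) * minor(1,1) = -26
Entry delta = -2 - 4 = -6
Det delta = -6 * -26 = 156
New det = -274 + 156 = -118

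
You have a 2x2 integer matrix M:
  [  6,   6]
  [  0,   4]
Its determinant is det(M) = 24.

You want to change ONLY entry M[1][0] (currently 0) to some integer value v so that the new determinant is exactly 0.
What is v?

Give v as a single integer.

det is linear in entry M[1][0]: det = old_det + (v - 0) * C_10
Cofactor C_10 = -6
Want det = 0: 24 + (v - 0) * -6 = 0
  (v - 0) = -24 / -6 = 4
  v = 0 + (4) = 4

Answer: 4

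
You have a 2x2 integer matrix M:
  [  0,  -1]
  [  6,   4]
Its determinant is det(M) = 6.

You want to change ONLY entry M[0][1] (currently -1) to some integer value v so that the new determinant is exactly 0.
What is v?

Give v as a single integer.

det is linear in entry M[0][1]: det = old_det + (v - -1) * C_01
Cofactor C_01 = -6
Want det = 0: 6 + (v - -1) * -6 = 0
  (v - -1) = -6 / -6 = 1
  v = -1 + (1) = 0

Answer: 0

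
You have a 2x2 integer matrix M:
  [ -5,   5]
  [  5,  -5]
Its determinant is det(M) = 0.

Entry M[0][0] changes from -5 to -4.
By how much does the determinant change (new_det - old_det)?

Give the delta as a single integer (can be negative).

Answer: -5

Derivation:
Cofactor C_00 = -5
Entry delta = -4 - -5 = 1
Det delta = entry_delta * cofactor = 1 * -5 = -5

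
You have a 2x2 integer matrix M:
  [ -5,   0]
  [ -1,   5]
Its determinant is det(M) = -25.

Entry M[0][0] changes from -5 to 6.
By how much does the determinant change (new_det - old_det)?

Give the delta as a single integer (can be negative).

Cofactor C_00 = 5
Entry delta = 6 - -5 = 11
Det delta = entry_delta * cofactor = 11 * 5 = 55

Answer: 55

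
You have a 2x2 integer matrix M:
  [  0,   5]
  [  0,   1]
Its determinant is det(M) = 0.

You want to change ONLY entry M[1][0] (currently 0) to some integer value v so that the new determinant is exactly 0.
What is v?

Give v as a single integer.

Answer: 0

Derivation:
det is linear in entry M[1][0]: det = old_det + (v - 0) * C_10
Cofactor C_10 = -5
Want det = 0: 0 + (v - 0) * -5 = 0
  (v - 0) = 0 / -5 = 0
  v = 0 + (0) = 0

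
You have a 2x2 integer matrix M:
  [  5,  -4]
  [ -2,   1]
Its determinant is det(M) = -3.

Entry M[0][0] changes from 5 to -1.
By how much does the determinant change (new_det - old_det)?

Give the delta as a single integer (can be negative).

Cofactor C_00 = 1
Entry delta = -1 - 5 = -6
Det delta = entry_delta * cofactor = -6 * 1 = -6

Answer: -6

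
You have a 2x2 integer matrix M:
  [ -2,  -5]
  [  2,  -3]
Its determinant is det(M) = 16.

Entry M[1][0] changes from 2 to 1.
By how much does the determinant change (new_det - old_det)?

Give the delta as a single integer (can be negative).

Answer: -5

Derivation:
Cofactor C_10 = 5
Entry delta = 1 - 2 = -1
Det delta = entry_delta * cofactor = -1 * 5 = -5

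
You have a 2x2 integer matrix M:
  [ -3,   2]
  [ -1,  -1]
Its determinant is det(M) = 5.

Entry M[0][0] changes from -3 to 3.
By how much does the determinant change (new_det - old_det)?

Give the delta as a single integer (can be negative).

Cofactor C_00 = -1
Entry delta = 3 - -3 = 6
Det delta = entry_delta * cofactor = 6 * -1 = -6

Answer: -6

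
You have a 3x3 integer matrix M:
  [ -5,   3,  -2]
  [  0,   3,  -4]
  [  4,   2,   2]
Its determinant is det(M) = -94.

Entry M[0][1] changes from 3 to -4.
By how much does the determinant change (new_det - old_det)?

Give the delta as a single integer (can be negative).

Answer: 112

Derivation:
Cofactor C_01 = -16
Entry delta = -4 - 3 = -7
Det delta = entry_delta * cofactor = -7 * -16 = 112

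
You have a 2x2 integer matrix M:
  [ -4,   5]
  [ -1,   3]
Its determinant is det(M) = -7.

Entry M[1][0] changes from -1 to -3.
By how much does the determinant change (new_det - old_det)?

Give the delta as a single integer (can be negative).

Cofactor C_10 = -5
Entry delta = -3 - -1 = -2
Det delta = entry_delta * cofactor = -2 * -5 = 10

Answer: 10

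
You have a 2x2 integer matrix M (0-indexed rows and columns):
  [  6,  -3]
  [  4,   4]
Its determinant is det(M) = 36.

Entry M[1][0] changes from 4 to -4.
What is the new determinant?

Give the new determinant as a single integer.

det is linear in row 1: changing M[1][0] by delta changes det by delta * cofactor(1,0).
Cofactor C_10 = (-1)^(1+0) * minor(1,0) = 3
Entry delta = -4 - 4 = -8
Det delta = -8 * 3 = -24
New det = 36 + -24 = 12

Answer: 12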